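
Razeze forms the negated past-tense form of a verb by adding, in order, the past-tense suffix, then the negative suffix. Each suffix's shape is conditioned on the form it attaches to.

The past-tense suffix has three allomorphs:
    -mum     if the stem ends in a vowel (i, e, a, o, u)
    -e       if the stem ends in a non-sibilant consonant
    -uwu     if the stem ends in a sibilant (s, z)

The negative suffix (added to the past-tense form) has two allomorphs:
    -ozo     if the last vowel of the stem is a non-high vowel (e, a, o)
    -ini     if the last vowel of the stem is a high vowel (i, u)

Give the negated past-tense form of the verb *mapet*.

mapeteozo

*mapet* — final sound /t/ (a non-sibilant consonant) → -e → *mapete*.
Since the last vowel of the past-tense form *mapete* is /e/ (a non-high vowel), it takes -ozo, giving *mapeteozo*.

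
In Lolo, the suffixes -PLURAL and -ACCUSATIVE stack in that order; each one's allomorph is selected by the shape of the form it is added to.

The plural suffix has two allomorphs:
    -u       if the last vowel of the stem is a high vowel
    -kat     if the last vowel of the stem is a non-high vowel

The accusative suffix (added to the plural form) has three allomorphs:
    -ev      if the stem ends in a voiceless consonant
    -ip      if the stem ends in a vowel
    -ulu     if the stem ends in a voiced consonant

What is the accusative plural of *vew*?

vewkatev

*vew*: last vowel = /e/, a non-high vowel → -kat → *vewkat*.
The final sound of the plural form *vewkat* is /t/, which is a voiceless consonant, so the accusative suffix is -ev, giving *vewkatev*.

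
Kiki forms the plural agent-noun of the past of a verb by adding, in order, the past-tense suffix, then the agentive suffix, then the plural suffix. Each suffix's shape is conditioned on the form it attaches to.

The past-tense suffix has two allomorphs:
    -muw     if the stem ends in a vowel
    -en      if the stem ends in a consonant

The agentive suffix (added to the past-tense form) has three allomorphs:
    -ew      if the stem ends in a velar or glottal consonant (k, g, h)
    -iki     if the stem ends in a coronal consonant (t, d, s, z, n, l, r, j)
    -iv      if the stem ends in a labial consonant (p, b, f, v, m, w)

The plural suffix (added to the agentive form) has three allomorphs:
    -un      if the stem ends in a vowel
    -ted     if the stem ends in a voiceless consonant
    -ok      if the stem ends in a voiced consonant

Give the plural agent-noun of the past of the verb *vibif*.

vibifenikiun

*vibif*: final sound = /f/, a consonant → -en → *vibifen*.
The past-tense form *vibifen*: final consonant = /n/, coronal → -iki → *vibifeniki*.
Since the final sound of the agentive form *vibifeniki* is /i/ (a vowel), it takes -un, giving *vibifenikiun*.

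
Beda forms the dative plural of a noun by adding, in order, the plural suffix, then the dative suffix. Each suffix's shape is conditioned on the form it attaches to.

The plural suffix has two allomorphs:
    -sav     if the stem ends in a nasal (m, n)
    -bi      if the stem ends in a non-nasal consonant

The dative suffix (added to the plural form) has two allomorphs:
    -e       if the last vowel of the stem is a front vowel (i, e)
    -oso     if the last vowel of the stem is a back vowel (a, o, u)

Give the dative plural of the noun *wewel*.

The final consonant of *wewel* is /l/, which is non-nasal, so the plural suffix is -bi, giving *wewelbi*.
The plural form *wewelbi* — last vowel /i/ (a front vowel) → -e → *wewelbie*.

wewelbie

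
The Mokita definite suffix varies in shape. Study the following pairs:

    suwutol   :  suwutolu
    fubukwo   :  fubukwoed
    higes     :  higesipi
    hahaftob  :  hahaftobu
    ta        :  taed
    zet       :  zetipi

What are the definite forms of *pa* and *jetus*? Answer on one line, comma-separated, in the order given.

The alternation tracks the final sound of the stem — -ipi when the stem ends in a voiceless consonant (*higes*, *zet*); -u when the stem ends in a voiced consonant (*suwutol*, *hahaftob*); -ed when the stem ends in a vowel (*fubukwo*, *ta*).
The final sound of *pa* is /a/, which is a vowel, so the suffix is -ed, giving *paed*.
*jetus* — final sound /s/ (a voiceless consonant) → -ipi → *jetusipi*.

paed, jetusipi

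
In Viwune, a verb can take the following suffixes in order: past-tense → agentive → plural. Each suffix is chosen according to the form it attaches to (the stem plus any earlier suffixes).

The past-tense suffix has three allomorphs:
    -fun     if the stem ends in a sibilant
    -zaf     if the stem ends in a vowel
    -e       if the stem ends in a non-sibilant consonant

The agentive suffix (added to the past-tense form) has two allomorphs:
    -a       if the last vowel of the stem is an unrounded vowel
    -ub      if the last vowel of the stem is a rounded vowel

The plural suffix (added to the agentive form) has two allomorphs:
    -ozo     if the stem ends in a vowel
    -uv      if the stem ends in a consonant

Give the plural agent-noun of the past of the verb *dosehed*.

*dosehed* — final sound /d/ (a non-sibilant consonant) → -e → *dosehede*.
The last vowel of the past-tense form *dosehede* is /e/, which is an unrounded vowel, so the agentive suffix is -a, giving *dosehedea*.
The final sound of the agentive form *dosehedea* is /a/, which is a vowel, so the plural suffix is -ozo, giving *dosehedeaozo*.

dosehedeaozo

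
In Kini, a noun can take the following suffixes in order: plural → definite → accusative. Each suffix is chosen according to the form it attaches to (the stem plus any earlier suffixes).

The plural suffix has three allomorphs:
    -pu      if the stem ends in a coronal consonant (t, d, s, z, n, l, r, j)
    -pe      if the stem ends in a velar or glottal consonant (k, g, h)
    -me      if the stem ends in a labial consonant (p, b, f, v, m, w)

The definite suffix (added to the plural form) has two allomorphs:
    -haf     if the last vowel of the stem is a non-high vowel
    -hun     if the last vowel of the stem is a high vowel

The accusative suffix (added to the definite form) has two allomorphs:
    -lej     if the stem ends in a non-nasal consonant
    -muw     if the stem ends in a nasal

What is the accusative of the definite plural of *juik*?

*juik* — final consonant /k/ (velar/glottal) → -pe → *juikpe*.
Since the last vowel of the plural form *juikpe* is /e/ (a non-high vowel), it takes -haf, giving *juikpehaf*.
Since the final consonant of the definite form *juikpehaf* is /f/ (non-nasal), it takes -lej, giving *juikpehaflej*.

juikpehaflej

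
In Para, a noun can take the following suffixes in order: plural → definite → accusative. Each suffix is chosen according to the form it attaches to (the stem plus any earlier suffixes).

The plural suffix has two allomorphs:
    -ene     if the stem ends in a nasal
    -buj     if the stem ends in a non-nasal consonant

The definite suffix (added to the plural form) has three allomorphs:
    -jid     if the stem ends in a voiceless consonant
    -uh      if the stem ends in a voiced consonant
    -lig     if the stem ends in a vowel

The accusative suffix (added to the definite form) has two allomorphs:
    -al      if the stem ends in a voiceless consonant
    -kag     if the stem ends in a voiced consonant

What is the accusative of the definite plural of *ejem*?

ejemeneligkag

The final consonant of *ejem* is /m/, which is a nasal, so the plural suffix is -ene, giving *ejemene*.
The final sound of the plural form *ejemene* is /e/, which is a vowel, so the definite suffix is -lig, giving *ejemenelig*.
The definite form *ejemenelig* — final consonant /g/ (voiced) → -kag → *ejemeneligkag*.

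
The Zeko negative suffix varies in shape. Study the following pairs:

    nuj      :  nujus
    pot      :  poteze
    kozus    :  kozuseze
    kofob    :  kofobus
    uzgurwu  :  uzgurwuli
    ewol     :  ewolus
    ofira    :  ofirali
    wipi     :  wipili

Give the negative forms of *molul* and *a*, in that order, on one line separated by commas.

The alternation tracks the final sound of the stem — -eze when the stem ends in a voiceless consonant (*pot*, *kozus*); -us when the stem ends in a voiced consonant (*nuj*, *kofob*, *ewol*); -li when the stem ends in a vowel (*uzgurwu*, *ofira*, *wipi*).
Since the final sound of *molul* is /l/ (a voiced consonant), it takes -us, giving *molulus*.
The final sound of *a* is /a/, which is a vowel, so the suffix is -li, giving *ali*.

molulus, ali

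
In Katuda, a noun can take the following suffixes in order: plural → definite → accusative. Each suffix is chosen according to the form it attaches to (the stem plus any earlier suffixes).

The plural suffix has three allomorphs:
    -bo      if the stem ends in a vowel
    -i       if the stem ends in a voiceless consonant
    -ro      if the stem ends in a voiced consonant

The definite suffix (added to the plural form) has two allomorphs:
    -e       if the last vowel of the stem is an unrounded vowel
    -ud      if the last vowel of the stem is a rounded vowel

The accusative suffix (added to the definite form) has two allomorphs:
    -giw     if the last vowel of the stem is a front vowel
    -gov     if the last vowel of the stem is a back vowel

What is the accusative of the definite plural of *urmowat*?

*urmowat* — final sound /t/ (a voiceless consonant) → -i → *urmowati*.
The plural form *urmowati*: last vowel = /i/, an unrounded vowel → -e → *urmowatie*.
The definite form *urmowatie*: last vowel = /e/, a front vowel → -giw → *urmowatiegiw*.

urmowatiegiw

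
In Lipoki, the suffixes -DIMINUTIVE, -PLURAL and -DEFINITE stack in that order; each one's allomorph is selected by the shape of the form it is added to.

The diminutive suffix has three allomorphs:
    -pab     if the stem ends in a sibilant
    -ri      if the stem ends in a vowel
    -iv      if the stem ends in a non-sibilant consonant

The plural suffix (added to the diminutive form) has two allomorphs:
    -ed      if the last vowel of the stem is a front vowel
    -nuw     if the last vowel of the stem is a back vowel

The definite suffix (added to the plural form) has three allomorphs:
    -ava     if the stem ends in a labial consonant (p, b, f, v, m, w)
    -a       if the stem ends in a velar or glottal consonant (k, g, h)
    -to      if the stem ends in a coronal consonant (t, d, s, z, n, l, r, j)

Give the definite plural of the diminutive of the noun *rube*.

*rube*: final sound = /e/, a vowel → -ri → *ruberi*.
The diminutive form *ruberi*: last vowel = /i/, a front vowel → -ed → *ruberied*.
The plural form *ruberied*: final consonant = /d/, coronal → -to → *ruberiedto*.

ruberiedto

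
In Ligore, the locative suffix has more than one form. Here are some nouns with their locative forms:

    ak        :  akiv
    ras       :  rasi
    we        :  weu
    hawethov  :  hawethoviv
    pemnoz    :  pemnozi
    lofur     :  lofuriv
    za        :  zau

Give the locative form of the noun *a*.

au

The pattern is sibilance of the final sound: -i when the stem ends in a sibilant (*ras*, *pemnoz*); -iv when the stem ends in a non-sibilant consonant (*ak*, *hawethov*, *lofur*); -u when the stem ends in a vowel (*we*, *za*).
*a*: final sound = /a/, a vowel → -u → *au*.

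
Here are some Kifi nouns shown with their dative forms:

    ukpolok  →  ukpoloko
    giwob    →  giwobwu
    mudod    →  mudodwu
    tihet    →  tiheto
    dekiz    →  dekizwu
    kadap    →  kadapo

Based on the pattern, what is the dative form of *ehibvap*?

The pattern is voicing of the final consonant: -o when the stem ends in a voiceless consonant (*ukpolok*, *tihet*, *kadap*); -wu when the stem ends in a voiced consonant (*giwob*, *mudod*, *dekiz*).
*ehibvap* — final consonant /p/ (voiceless) → -o → *ehibvapo*.

ehibvapo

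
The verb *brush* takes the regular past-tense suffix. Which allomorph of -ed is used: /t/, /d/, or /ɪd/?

/t/

The stem *brush* ends in a voiceless consonant other than /t/.
The -ed suffix is realized as /ɪd/ after /t, d/; as /t/ after other voiceless consonants; and as /d/ after other voiced sounds.
So -ed on *brush* is pronounced /t/.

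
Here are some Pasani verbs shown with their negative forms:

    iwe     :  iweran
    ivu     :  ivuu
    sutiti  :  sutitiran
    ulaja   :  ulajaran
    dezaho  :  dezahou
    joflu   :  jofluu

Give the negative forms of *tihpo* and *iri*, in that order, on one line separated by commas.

The suffix is conditioned by the last vowel: -u when the last vowel of the stem is a rounded vowel (*ivu*, *dezaho*, *joflu*); -ran when the last vowel of the stem is an unrounded vowel (*iwe*, *sutiti*, *ulaja*).
*tihpo* — last vowel /o/ (a rounded vowel) → -u → *tihpou*.
*iri* — last vowel /i/ (an unrounded vowel) → -ran → *iriran*.

tihpou, iriran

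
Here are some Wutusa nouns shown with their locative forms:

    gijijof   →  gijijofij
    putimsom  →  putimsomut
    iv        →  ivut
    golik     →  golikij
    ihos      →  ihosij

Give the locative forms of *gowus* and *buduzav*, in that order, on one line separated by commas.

gowusij, buduzavut

Looking at the final consonant of each stem: -ij when the stem ends in a voiceless consonant (*gijijof*, *golik*, *ihos*); -ut when the stem ends in a voiced consonant (*putimsom*, *iv*).
*gowus*: final consonant = /s/, voiceless → -ij → *gowusij*.
*buduzav* — final consonant /v/ (voiced) → -ut → *buduzavut*.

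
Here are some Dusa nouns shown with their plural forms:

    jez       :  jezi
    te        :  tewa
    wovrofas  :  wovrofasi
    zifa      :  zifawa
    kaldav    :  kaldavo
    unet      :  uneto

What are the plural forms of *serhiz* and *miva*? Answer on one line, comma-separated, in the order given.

The suffix is conditioned by the final sound: -i when the stem ends in a sibilant (*jez*, *wovrofas*); -o when the stem ends in a non-sibilant consonant (*kaldav*, *unet*); -wa when the stem ends in a vowel (*te*, *zifa*).
The final sound of *serhiz* is /z/, which is a sibilant, so the suffix is -i, giving *serhizi*.
The final sound of *miva* is /a/, which is a vowel, so the suffix is -wa, giving *mivawa*.

serhizi, mivawa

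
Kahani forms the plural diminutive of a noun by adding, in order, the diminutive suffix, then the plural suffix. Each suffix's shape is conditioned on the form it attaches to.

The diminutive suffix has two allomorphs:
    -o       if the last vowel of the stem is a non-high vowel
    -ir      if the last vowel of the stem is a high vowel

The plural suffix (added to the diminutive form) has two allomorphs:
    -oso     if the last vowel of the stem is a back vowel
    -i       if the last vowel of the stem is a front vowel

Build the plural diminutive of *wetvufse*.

Since the last vowel of *wetvufse* is /e/ (a non-high vowel), it takes -o, giving *wetvufseo*.
The last vowel of the diminutive form *wetvufseo* is /o/, which is a back vowel, so the plural suffix is -oso, giving *wetvufseooso*.

wetvufseooso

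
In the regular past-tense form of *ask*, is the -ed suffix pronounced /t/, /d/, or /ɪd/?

/t/

The stem *ask* ends in a voiceless consonant other than /t/.
The -ed suffix is realized as /ɪd/ after /t, d/; as /t/ after other voiceless consonants; and as /d/ after other voiced sounds.
So -ed on *ask* is pronounced /t/.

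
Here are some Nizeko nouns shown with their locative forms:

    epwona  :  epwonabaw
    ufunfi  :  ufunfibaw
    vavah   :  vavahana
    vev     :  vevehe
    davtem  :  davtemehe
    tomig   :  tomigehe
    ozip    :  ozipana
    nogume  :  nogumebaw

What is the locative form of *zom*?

zomehe

Looking at the final sound of each stem: -ana when the stem ends in a voiceless consonant (*vavah*, *ozip*); -ehe when the stem ends in a voiced consonant (*vev*, *davtem*, *tomig*); -baw when the stem ends in a vowel (*epwona*, *ufunfi*, *nogume*).
*zom* — final sound /m/ (a voiced consonant) → -ehe → *zomehe*.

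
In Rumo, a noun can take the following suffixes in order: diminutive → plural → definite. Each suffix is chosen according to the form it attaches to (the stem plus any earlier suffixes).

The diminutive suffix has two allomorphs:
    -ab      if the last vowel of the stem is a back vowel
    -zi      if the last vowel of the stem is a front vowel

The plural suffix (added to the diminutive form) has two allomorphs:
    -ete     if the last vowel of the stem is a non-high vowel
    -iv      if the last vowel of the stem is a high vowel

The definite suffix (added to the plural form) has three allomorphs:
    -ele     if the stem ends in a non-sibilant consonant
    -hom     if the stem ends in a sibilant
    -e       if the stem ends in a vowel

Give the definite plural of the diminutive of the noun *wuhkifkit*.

wuhkifkitziivele

*wuhkifkit*: last vowel = /i/, a front vowel → -zi → *wuhkifkitzi*.
The diminutive form *wuhkifkitzi*: last vowel = /i/, a high vowel → -iv → *wuhkifkitziiv*.
The final sound of the plural form *wuhkifkitziiv* is /v/, which is a non-sibilant consonant, so the definite suffix is -ele, giving *wuhkifkitziivele*.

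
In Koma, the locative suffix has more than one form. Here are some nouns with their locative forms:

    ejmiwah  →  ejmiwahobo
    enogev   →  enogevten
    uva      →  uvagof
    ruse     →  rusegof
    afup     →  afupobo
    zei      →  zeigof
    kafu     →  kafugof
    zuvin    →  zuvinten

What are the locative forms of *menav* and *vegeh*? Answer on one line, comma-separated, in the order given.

menavten, vegehobo

The suffix is conditioned by the final sound: -obo when the stem ends in a voiceless consonant (*ejmiwah*, *afup*); -ten when the stem ends in a voiced consonant (*enogev*, *zuvin*); -gof when the stem ends in a vowel (*uva*, *ruse*, *zei*, *kafu*).
*menav*: final sound = /v/, a voiced consonant → -ten → *menavten*.
The final sound of *vegeh* is /h/, which is a voiceless consonant, so the suffix is -obo, giving *vegehobo*.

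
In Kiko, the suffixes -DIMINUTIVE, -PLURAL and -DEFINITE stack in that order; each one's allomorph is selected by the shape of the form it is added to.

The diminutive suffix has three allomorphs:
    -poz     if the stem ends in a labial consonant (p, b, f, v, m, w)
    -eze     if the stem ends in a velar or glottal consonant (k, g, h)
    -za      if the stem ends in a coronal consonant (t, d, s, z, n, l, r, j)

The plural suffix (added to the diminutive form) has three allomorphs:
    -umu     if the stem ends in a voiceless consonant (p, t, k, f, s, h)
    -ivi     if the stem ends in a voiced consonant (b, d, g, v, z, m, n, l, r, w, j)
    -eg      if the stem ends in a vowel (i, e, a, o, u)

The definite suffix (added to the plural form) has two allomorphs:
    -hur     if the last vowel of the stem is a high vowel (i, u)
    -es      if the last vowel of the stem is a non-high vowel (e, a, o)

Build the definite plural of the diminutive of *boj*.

bojzaeges

Since the final consonant of *boj* is /j/ (coronal), it takes -za, giving *bojza*.
The diminutive form *bojza*: final sound = /a/, a vowel → -eg → *bojzaeg*.
The plural form *bojzaeg* — last vowel /e/ (a non-high vowel) → -es → *bojzaeges*.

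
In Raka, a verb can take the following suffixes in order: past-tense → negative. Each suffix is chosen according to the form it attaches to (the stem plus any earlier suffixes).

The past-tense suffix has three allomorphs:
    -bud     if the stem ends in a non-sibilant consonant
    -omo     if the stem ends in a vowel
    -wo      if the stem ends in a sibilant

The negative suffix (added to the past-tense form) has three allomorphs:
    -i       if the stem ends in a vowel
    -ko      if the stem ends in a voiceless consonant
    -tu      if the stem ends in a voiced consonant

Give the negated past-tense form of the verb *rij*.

rijbudtu

*rij* — final sound /j/ (a non-sibilant consonant) → -bud → *rijbud*.
Since the final sound of the past-tense form *rijbud* is /d/ (a voiced consonant), it takes -tu, giving *rijbudtu*.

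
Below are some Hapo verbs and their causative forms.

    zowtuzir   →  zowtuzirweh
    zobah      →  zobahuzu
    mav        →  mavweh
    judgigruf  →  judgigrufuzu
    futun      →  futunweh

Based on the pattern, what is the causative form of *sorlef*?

The alternation tracks the final consonant of the stem — -uzu when the stem ends in a voiceless consonant (*zobah*, *judgigruf*); -weh when the stem ends in a voiced consonant (*zowtuzir*, *mav*, *futun*).
Since the final consonant of *sorlef* is /f/ (voiceless), it takes -uzu, giving *sorlefuzu*.

sorlefuzu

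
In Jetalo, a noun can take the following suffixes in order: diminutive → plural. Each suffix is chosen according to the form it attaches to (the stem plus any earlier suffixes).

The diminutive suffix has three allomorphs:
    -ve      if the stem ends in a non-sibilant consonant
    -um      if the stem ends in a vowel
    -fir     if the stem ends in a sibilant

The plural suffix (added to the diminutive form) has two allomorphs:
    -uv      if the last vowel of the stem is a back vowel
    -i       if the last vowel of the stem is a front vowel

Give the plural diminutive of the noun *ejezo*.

*ejezo* — final sound /o/ (a vowel) → -um → *ejezoum*.
The diminutive form *ejezoum* — last vowel /u/ (a back vowel) → -uv → *ejezoumuv*.

ejezoumuv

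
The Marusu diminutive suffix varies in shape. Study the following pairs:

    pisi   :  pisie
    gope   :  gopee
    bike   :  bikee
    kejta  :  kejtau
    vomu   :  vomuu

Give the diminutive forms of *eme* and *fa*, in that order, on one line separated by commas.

The alternation tracks the last vowel of the stem — -e when the last vowel of the stem is a front vowel (*pisi*, *gope*, *bike*); -u when the last vowel of the stem is a back vowel (*kejta*, *vomu*).
*eme* — last vowel /e/ (a front vowel) → -e → *emee*.
*fa*: last vowel = /a/, a back vowel → -u → *fau*.

emee, fau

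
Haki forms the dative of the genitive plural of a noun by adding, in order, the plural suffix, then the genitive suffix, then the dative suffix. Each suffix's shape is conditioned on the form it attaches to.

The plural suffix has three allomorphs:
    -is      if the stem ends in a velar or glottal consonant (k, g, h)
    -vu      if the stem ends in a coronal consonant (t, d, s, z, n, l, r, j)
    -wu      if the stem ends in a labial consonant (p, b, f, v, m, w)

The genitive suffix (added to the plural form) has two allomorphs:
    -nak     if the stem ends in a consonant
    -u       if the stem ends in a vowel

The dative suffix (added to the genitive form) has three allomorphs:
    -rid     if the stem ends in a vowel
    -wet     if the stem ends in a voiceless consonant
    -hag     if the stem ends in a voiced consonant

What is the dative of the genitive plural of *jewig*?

jewigisnakwet

Since the final consonant of *jewig* is /g/ (velar/glottal), it takes -is, giving *jewigis*.
Since the final sound of the plural form *jewigis* is /s/ (a consonant), it takes -nak, giving *jewigisnak*.
The final sound of the genitive form *jewigisnak* is /k/, which is a voiceless consonant, so the dative suffix is -wet, giving *jewigisnakwet*.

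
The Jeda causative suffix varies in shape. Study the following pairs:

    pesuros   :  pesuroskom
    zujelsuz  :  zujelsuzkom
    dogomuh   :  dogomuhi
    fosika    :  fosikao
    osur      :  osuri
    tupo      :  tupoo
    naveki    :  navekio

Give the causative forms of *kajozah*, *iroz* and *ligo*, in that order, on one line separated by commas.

Looking at the final sound of each stem: -kom when the stem ends in a sibilant (*pesuros*, *zujelsuz*); -i when the stem ends in a non-sibilant consonant (*dogomuh*, *osur*); -o when the stem ends in a vowel (*fosika*, *tupo*, *naveki*).
*kajozah* — final sound /h/ (a non-sibilant consonant) → -i → *kajozahi*.
*iroz* — final sound /z/ (a sibilant) → -kom → *irozkom*.
The final sound of *ligo* is /o/, which is a vowel, so the suffix is -o, giving *ligoo*.

kajozahi, irozkom, ligoo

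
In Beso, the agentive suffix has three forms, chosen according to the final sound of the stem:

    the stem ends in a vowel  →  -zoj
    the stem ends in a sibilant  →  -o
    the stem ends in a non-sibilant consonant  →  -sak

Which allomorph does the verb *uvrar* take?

*uvrar*: final sound = /r/, a non-sibilant consonant → -sak.

-sak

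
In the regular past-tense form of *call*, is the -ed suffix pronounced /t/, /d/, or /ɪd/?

/d/

The stem *call* ends in a voiced sound other than /d/.
The -ed suffix is realized as /ɪd/ after /t, d/; as /t/ after other voiceless consonants; and as /d/ after other voiced sounds.
So -ed on *call* is pronounced /d/.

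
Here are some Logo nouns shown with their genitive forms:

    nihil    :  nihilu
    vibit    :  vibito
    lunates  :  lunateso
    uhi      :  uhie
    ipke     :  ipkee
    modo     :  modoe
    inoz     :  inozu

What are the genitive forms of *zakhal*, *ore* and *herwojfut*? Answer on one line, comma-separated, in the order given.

zakhalu, oree, herwojfuto

The pattern is voicing of the final sound: -o when the stem ends in a voiceless consonant (*vibit*, *lunates*); -u when the stem ends in a voiced consonant (*nihil*, *inoz*); -e when the stem ends in a vowel (*uhi*, *ipke*, *modo*).
*zakhal* — final sound /l/ (a voiced consonant) → -u → *zakhalu*.
*ore* — final sound /e/ (a vowel) → -e → *oree*.
The final sound of *herwojfut* is /t/, which is a voiceless consonant, so the suffix is -o, giving *herwojfuto*.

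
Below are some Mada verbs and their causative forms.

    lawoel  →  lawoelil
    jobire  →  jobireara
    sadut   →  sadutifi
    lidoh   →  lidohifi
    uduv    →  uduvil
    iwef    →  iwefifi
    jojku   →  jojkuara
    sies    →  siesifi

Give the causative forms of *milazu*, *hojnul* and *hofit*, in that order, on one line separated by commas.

milazuara, hojnulil, hofitifi

The alternation tracks the final sound of the stem — -ifi when the stem ends in a voiceless consonant (*sadut*, *lidoh*, *iwef*, *sies*); -il when the stem ends in a voiced consonant (*lawoel*, *uduv*); -ara when the stem ends in a vowel (*jobire*, *jojku*).
The final sound of *milazu* is /u/, which is a vowel, so the suffix is -ara, giving *milazuara*.
Since the final sound of *hojnul* is /l/ (a voiced consonant), it takes -il, giving *hojnulil*.
Since the final sound of *hofit* is /t/ (a voiceless consonant), it takes -ifi, giving *hofitifi*.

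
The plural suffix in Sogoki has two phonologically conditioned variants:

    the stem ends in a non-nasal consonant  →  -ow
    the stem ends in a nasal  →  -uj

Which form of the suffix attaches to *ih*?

Since the final consonant of *ih* is /h/ (non-nasal), it takes -ow.

-ow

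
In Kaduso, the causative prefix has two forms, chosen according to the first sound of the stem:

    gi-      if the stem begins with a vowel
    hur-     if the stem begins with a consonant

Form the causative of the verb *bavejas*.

*bavejas*: first sound = /b/, a consonant → hur- → *hurbavejas*.

hurbavejas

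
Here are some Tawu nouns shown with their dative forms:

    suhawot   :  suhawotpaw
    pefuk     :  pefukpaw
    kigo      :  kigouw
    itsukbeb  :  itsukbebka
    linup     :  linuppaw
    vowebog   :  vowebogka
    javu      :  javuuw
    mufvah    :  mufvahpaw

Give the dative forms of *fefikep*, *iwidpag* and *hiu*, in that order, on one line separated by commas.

The alternation tracks the final sound of the stem — -paw when the stem ends in a voiceless consonant (*suhawot*, *pefuk*, *linup*, *mufvah*); -ka when the stem ends in a voiced consonant (*itsukbeb*, *vowebog*); -uw when the stem ends in a vowel (*kigo*, *javu*).
*fefikep* — final sound /p/ (a voiceless consonant) → -paw → *fefikeppaw*.
*iwidpag* — final sound /g/ (a voiced consonant) → -ka → *iwidpagka*.
*hiu* — final sound /u/ (a vowel) → -uw → *hiuuw*.

fefikeppaw, iwidpagka, hiuuw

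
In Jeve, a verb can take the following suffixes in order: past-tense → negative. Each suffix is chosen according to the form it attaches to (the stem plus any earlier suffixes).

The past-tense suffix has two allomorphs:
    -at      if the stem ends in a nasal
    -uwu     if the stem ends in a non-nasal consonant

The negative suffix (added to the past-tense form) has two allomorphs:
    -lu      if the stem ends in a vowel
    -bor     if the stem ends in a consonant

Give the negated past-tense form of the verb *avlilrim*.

avlilrimatbor

*avlilrim* — final consonant /m/ (a nasal) → -at → *avlilrimat*.
Since the final sound of the past-tense form *avlilrimat* is /t/ (a consonant), it takes -bor, giving *avlilrimatbor*.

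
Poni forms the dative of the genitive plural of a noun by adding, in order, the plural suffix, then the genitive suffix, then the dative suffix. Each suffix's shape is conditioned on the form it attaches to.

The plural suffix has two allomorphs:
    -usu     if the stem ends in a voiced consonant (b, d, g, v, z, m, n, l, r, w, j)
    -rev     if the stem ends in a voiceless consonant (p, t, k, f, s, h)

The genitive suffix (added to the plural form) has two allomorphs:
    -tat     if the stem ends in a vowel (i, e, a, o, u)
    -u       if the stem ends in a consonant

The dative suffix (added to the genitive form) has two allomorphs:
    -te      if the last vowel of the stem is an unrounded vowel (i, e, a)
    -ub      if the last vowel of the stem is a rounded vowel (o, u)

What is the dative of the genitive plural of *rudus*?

rudusrevuub

*rudus* — final consonant /s/ (voiceless) → -rev → *rudusrev*.
The plural form *rudusrev*: final sound = /v/, a consonant → -u → *rudusrevu*.
The genitive form *rudusrevu* — last vowel /u/ (a rounded vowel) → -ub → *rudusrevuub*.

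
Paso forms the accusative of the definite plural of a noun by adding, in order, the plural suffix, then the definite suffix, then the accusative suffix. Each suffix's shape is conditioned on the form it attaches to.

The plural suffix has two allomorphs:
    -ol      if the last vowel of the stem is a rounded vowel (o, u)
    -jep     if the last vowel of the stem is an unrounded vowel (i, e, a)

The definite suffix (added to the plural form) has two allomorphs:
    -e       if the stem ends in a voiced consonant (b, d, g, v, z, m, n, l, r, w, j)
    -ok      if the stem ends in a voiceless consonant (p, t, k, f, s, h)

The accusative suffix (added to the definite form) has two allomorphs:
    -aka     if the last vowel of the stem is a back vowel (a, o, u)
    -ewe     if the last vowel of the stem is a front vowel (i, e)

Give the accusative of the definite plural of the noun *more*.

morejepokaka

*more*: last vowel = /e/, an unrounded vowel → -jep → *morejep*.
The plural form *morejep* — final consonant /p/ (voiceless) → -ok → *morejepok*.
The last vowel of the definite form *morejepok* is /o/, which is a back vowel, so the accusative suffix is -aka, giving *morejepokaka*.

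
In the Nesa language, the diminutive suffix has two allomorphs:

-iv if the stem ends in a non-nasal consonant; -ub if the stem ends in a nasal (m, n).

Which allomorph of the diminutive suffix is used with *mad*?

-iv

*mad*: final consonant = /d/, non-nasal → -iv.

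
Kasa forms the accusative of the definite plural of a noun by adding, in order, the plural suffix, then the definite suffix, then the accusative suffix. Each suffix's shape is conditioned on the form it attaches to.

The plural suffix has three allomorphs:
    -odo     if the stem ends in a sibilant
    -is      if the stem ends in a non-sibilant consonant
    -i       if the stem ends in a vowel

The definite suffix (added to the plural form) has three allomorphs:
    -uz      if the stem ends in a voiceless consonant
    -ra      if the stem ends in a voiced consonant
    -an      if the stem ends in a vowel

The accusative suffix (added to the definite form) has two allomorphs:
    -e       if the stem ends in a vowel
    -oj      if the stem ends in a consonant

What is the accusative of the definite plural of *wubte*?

Since the final sound of *wubte* is /e/ (a vowel), it takes -i, giving *wubtei*.
The final sound of the plural form *wubtei* is /i/, which is a vowel, so the definite suffix is -an, giving *wubteian*.
Since the final sound of the definite form *wubteian* is /n/ (a consonant), it takes -oj, giving *wubteianoj*.

wubteianoj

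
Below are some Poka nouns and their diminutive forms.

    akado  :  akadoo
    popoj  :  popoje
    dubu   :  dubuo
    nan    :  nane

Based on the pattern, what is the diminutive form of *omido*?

The suffix is conditioned by the final sound: -e when the stem ends in a consonant (*popoj*, *nan*); -o when the stem ends in a vowel (*akado*, *dubu*).
*omido*: final sound = /o/, a vowel → -o → *omidoo*.

omidoo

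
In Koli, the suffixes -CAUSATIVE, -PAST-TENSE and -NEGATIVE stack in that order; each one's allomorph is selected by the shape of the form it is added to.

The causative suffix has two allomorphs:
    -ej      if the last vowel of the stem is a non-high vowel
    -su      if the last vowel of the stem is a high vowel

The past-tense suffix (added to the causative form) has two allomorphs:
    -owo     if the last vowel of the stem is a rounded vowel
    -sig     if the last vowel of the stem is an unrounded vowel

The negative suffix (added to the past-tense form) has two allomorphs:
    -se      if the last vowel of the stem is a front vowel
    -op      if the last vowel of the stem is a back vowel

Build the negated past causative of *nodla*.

Since the last vowel of *nodla* is /a/ (a non-high vowel), it takes -ej, giving *nodlaej*.
The causative form *nodlaej* — last vowel /e/ (an unrounded vowel) → -sig → *nodlaejsig*.
The past-tense form *nodlaejsig*: last vowel = /i/, a front vowel → -se → *nodlaejsigse*.

nodlaejsigse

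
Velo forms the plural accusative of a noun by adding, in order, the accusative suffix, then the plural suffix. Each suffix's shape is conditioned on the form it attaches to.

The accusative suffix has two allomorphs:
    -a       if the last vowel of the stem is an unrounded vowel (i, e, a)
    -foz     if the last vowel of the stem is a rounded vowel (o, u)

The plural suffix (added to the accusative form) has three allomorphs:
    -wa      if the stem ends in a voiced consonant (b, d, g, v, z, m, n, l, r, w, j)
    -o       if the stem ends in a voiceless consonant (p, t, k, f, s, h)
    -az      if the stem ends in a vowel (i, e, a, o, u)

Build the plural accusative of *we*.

The last vowel of *we* is /e/, which is an unrounded vowel, so the accusative suffix is -a, giving *wea*.
The final sound of the accusative form *wea* is /a/, which is a vowel, so the plural suffix is -az, giving *weaaz*.

weaaz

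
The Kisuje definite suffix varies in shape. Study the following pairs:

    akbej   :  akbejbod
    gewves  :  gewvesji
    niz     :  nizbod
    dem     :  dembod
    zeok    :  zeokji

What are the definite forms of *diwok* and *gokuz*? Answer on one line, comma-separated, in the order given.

diwokji, gokuzbod

The suffix is conditioned by the final consonant: -ji when the stem ends in a voiceless consonant (*gewves*, *zeok*); -bod when the stem ends in a voiced consonant (*akbej*, *niz*, *dem*).
*diwok* — final consonant /k/ (voiceless) → -ji → *diwokji*.
*gokuz*: final consonant = /z/, voiced → -bod → *gokuzbod*.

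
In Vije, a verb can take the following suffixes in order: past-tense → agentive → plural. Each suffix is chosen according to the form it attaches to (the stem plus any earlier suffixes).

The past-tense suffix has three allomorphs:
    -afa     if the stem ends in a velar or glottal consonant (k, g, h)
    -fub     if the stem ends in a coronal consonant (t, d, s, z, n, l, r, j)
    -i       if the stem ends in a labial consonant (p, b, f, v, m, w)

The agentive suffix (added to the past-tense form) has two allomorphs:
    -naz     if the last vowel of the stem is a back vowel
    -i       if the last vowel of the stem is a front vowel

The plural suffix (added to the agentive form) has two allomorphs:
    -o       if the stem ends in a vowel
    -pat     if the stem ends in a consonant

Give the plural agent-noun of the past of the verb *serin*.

serinfubnazpat

*serin* — final consonant /n/ (coronal) → -fub → *serinfub*.
Since the last vowel of the past-tense form *serinfub* is /u/ (a back vowel), it takes -naz, giving *serinfubnaz*.
The agentive form *serinfubnaz* — final sound /z/ (a consonant) → -pat → *serinfubnazpat*.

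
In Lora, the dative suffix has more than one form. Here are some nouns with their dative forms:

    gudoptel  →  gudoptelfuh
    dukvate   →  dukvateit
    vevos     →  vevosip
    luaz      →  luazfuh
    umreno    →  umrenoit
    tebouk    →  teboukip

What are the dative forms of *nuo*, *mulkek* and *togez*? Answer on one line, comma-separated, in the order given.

The suffix is conditioned by the final sound: -ip when the stem ends in a voiceless consonant (*vevos*, *tebouk*); -fuh when the stem ends in a voiced consonant (*gudoptel*, *luaz*); -it when the stem ends in a vowel (*dukvate*, *umreno*).
*nuo*: final sound = /o/, a vowel → -it → *nuoit*.
The final sound of *mulkek* is /k/, which is a voiceless consonant, so the suffix is -ip, giving *mulkekip*.
Since the final sound of *togez* is /z/ (a voiced consonant), it takes -fuh, giving *togezfuh*.

nuoit, mulkekip, togezfuh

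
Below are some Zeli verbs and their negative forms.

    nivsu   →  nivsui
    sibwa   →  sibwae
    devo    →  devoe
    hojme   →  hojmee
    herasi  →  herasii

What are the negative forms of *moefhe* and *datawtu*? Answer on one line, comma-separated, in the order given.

moefhee, datawtui

The alternation tracks the last vowel of the stem — -i when the last vowel of the stem is a high vowel (*nivsu*, *herasi*); -e when the last vowel of the stem is a non-high vowel (*sibwa*, *devo*, *hojme*).
The last vowel of *moefhe* is /e/, which is a non-high vowel, so the suffix is -e, giving *moefhee*.
*datawtu* — last vowel /u/ (a high vowel) → -i → *datawtui*.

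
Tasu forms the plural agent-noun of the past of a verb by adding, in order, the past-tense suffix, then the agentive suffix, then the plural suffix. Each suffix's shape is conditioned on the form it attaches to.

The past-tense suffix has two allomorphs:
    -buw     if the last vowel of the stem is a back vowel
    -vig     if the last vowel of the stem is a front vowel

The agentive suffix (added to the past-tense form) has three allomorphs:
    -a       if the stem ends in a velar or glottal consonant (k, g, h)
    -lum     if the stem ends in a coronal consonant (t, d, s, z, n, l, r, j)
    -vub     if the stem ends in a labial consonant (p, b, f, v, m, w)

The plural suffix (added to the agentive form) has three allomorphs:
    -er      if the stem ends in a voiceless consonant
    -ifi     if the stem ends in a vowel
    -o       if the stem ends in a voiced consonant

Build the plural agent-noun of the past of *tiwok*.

*tiwok* — last vowel /o/ (a back vowel) → -buw → *tiwokbuw*.
The past-tense form *tiwokbuw* — final consonant /w/ (labial) → -vub → *tiwokbuwvub*.
The final sound of the agentive form *tiwokbuwvub* is /b/, which is a voiced consonant, so the plural suffix is -o, giving *tiwokbuwvubo*.

tiwokbuwvubo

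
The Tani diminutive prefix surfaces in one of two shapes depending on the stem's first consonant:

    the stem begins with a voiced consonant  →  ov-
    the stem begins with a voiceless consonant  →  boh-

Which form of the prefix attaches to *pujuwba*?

The first consonant of *pujuwba* is /p/, which is voiceless, so the prefix is boh-.

boh-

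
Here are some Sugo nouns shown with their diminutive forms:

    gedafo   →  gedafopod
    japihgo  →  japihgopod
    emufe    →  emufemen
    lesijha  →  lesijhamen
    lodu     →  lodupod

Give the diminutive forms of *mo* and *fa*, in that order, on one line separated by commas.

mopod, famen

The pattern is rounding harmony: -pod when the last vowel of the stem is a rounded vowel (*gedafo*, *japihgo*, *lodu*); -men when the last vowel of the stem is an unrounded vowel (*emufe*, *lesijha*).
*mo*: last vowel = /o/, a rounded vowel → -pod → *mopod*.
The last vowel of *fa* is /a/, which is an unrounded vowel, so the suffix is -men, giving *famen*.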